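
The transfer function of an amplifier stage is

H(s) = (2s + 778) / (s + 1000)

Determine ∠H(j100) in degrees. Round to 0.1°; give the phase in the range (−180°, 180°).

Substitute s = j100:
Numerator: 2(j100) + 778 = 778 + j200
Denominator: (j100) + 1000 = 1000 + j100
|N| = √(778² + 200²) ≈ 803.3, ∠N ≈ 14.42°
|D| = √(1000² + 100²) ≈ 1005, ∠D ≈ 5.71°
∠H = 14.42° − 5.71° = 8.71°

8.7°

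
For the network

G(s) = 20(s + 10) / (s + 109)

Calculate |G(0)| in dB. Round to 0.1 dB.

5.3 dB

G(0) = 20·10 / (109) ≈ 1.8349
20 log₁₀(1.8349) ≈ 5.27 dB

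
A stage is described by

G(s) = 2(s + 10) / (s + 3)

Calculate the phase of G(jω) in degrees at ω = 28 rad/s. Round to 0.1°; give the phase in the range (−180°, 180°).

At s = jω = j28:
zero (s+10): 10 + j28 → |·| = √(10²+28²) = √884 ≈ 29.732, ∠ = arctan(28/10) ≈ 70.35°
pole (s+3): 3 + j28 → |·| = √(3²+28²) = √793 ≈ 28.16, ∠ = arctan(28/3) ≈ 83.88°
∠G = 70.35° − 83.88° = -13.53°

-13.5°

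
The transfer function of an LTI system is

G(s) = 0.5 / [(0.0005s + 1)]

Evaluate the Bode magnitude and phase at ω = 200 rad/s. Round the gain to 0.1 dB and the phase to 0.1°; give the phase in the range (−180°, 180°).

-6.1 dB, -5.7°

At ω = 200 rad/s:
pole (1 + j200·0.0005) = 1 + j0.1 → |·| ≈ 1.005, ∠ ≈ 5.71°
|G| = 0.5 · 1 / (1.005) ≈ 0.49751
Gain = 20 log₁₀(0.49751) ≈ -6.06 dB
∠G = (0°) − (5.71°) = -5.71°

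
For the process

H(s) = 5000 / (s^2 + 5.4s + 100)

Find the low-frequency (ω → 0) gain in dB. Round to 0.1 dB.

H(0) = 5000 / 100 = 50
20 log₁₀(50) ≈ 33.98 dB

34.0 dB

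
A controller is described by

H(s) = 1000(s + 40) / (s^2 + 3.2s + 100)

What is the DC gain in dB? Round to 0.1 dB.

52.0 dB

H(0) = 1000·40 / 100 = 400
20 log₁₀(400) ≈ 52.04 dB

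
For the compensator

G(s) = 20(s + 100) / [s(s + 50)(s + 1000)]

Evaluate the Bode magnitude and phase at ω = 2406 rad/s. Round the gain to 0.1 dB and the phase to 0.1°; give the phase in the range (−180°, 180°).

-109.9 dB, -158.6°

At s = jω = j2406:
zero (s+100): 100 + j2406 → |·| = √(100²+2406²) = √5798836 ≈ 2408.1, ∠ = arctan(2406/100) ≈ 87.62°
pole (s+50): 50 + j2406 → |·| = √(50²+2406²) = √5791336 ≈ 2406.5, ∠ = arctan(2406/50) ≈ 88.81°
pole (s+1000): 1000 + j2406 → |·| = √(1000²+2406²) = √6788836 ≈ 2605.5, ∠ = arctan(2406/1000) ≈ 67.43°
pole at origin: |s| = 2406, ∠ = 90.00° (in denominator)
|G| = 20 · 2408.1 / 1.5086e+10 ≈ 3.1925e-06
Gain = 20 log₁₀(3.1925e-06) ≈ -109.92 dB
∠G = 87.62° − 246.24° = -158.62°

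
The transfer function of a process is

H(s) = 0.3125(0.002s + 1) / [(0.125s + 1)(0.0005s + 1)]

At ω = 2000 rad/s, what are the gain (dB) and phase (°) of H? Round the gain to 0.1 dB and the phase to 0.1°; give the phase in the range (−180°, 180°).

At ω = 2000 rad/s:
zero (1 + j2000·0.002) = 1 + j4 → |·| ≈ 4.1231, ∠ ≈ 75.96°
pole (1 + j2000·0.125) = 1 + j250 → |·| ≈ 250, ∠ ≈ 89.77°
pole (1 + j2000·0.0005) = 1 + j1 → |·| ≈ 1.4142, ∠ ≈ 45.00°
|H| = 0.3125 · 4.1231 / (250 · 1.4142) ≈ 0.0036444
Gain = 20 log₁₀(0.0036444) ≈ -48.77 dB
∠H = (75.96°) − (89.77° + 45.00°) = -58.81°

-48.8 dB, -58.8°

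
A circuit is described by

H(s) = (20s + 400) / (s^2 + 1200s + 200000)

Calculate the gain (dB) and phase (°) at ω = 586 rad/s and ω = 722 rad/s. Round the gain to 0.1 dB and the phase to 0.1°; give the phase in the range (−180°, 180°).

ω = 586: -35.7 dB, -13.5°; ω = 722: -36.1 dB, -21.9°

Substitute s = j586:
Numerator: 20(j586) + 400 = 400 + j11720
Denominator: (j586)^2 + 1200(j586) + 200000 = -143396 + j703200
|N| = √(400² + 11720²) ≈ 11727, ∠N ≈ 88.05°
|D| = √(143396² + 703200²) ≈ 7.1767e+05, ∠D ≈ 101.53°
|H| = 11727 / 7.1767e+05 ≈ 0.01634
Gain = 20 log₁₀(0.01634) ≈ -35.73 dB
∠H = 88.05° − 101.53° = -13.48°

Substitute s = j722:
Numerator: 20(j722) + 400 = 400 + j14440
Denominator: (j722)^2 + 1200(j722) + 200000 = -321284 + j866400
|N| = √(400² + 14440²) ≈ 14446, ∠N ≈ 88.41°
|D| = √(321284² + 866400²) ≈ 9.2405e+05, ∠D ≈ 110.35°
|H| = 14446 / 9.2405e+05 ≈ 0.015633
Gain = 20 log₁₀(0.015633) ≈ -36.12 dB
∠H = 88.41° − 110.35° = -21.94°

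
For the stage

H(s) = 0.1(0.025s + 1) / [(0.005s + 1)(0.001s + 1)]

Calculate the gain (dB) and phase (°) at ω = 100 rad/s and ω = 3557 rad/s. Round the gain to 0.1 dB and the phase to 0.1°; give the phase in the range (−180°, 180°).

ω = 100: -12.4 dB, 35.9°; ω = 3557: -17.4 dB, -71.7°

At ω = 100 rad/s:
zero (1 + j100·0.025) = 1 + j2.5 → |·| ≈ 2.6926, ∠ ≈ 68.20°
pole (1 + j100·0.005) = 1 + j0.5 → |·| ≈ 1.118, ∠ ≈ 26.57°
pole (1 + j100·0.001) = 1 + j0.1 → |·| ≈ 1.005, ∠ ≈ 5.71°
|H| = 0.1 · 2.6926 / (1.118 · 1.005) ≈ 0.23964
Gain = 20 log₁₀(0.23964) ≈ -12.41 dB
∠H = (68.20°) − (26.57° + 5.71°) = 35.92°

At ω = 3557 rad/s:
zero (1 + j3557·0.025) = 1 + j88.925 → |·| ≈ 88.931, ∠ ≈ 89.36°
pole (1 + j3557·0.005) = 1 + j17.785 → |·| ≈ 17.813, ∠ ≈ 86.78°
pole (1 + j3557·0.001) = 1 + j3.557 → |·| ≈ 3.6949, ∠ ≈ 74.30°
|H| = 0.1 · 88.931 / (17.813 · 3.6949) ≈ 0.13512
Gain = 20 log₁₀(0.13512) ≈ -17.39 dB
∠H = (89.36°) − (86.78° + 74.30°) = -71.72°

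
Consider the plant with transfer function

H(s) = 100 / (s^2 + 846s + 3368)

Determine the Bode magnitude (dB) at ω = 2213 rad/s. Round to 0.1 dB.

-94.4 dB

Substitute s = j2213:
Numerator: 100 = 100 + j0
Denominator: (j2213)^2 + 846(j2213) + 3368 = -4894001 + j1872198
|N| = √(100² + 0²) ≈ 100, ∠N ≈ 0.00°
|D| = √(4894001² + 1872198²) ≈ 5.2399e+06, ∠D ≈ 159.07°
|H| = 100 / 5.2399e+06 ≈ 1.9084e-05
Gain = 20 log₁₀(1.9084e-05) ≈ -94.39 dB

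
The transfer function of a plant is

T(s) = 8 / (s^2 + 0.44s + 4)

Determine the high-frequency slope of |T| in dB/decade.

-40 dB/decade

Each pole contributes −20 dB/decade at high frequency; each zero contributes +20 dB/decade.
Net: 0 zero(s) − 2 pole(s) → -40 dB/decade.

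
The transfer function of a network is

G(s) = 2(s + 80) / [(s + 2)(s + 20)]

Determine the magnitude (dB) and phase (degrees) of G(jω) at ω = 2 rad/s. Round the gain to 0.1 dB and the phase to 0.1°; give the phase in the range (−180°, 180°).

At s = jω = j2:
zero (s+80): 80 + j2 → |·| = √(80²+2²) = √6404 ≈ 80.025, ∠ = arctan(2/80) ≈ 1.43°
pole (s+2): 2 + j2 → |·| = √(2²+2²) = √8 ≈ 2.8284, ∠ = arctan(2/2) ≈ 45.00°
pole (s+20): 20 + j2 → |·| = √(20²+2²) = √404 ≈ 20.1, ∠ = arctan(2/20) ≈ 5.71°
|G| = 2 · 80.025 / 56.851 ≈ 2.8153
Gain = 20 log₁₀(2.8153) ≈ 8.99 dB
∠G = 1.43° − 50.71° = -49.28°

9.0 dB, -49.3°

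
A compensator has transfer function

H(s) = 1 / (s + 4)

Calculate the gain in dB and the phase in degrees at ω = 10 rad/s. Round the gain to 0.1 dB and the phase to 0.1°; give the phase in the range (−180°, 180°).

-20.6 dB, -68.2°

Substitute s = j10:
Numerator: 1 = 1 + j0
Denominator: (j10) + 4 = 4 + j10
|N| = √(1² + 0²) ≈ 1, ∠N ≈ 0.00°
|D| = √(4² + 10²) ≈ 10.77, ∠D ≈ 68.20°
|H| = 1 / 10.77 ≈ 0.092851
Gain = 20 log₁₀(0.092851) ≈ -20.64 dB
∠H = 0.00° − 68.20° = -68.20°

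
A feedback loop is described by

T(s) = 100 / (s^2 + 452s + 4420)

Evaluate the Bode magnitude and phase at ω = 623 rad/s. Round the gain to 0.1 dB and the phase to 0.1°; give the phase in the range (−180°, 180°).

-73.6 dB, -143.7°

Substitute s = j623:
Numerator: 100 = 100 + j0
Denominator: (j623)^2 + 452(j623) + 4420 = -383709 + j281596
|N| = √(100² + 0²) ≈ 100, ∠N ≈ 0.00°
|D| = √(383709² + 281596²) ≈ 4.7595e+05, ∠D ≈ 143.73°
|T| = 100 / 4.7595e+05 ≈ 0.00021011
Gain = 20 log₁₀(0.00021011) ≈ -73.55 dB
∠T = 0.00° − 143.73° = -143.73°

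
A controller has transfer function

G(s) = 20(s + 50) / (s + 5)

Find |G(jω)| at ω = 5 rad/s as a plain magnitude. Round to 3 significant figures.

142

At s = jω = j5:
zero (s+50): 50 + j5 → |·| = √(50²+5²) = √2525 ≈ 50.249, ∠ = arctan(5/50) ≈ 5.71°
pole (s+5): 5 + j5 → |·| = √(5²+5²) = √50 ≈ 7.0711, ∠ = arctan(5/5) ≈ 45.00°
|G| = 20 · 50.249 / 7.0711 ≈ 142.12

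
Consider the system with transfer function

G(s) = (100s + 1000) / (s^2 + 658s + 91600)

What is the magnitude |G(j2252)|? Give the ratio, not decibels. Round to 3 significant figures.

Substitute s = j2252:
Numerator: 100(j2252) + 1000 = 1000 + j225200
Denominator: (j2252)^2 + 658(j2252) + 91600 = -4979904 + j1481816
|N| = √(1000² + 225200²) ≈ 2.252e+05, ∠N ≈ 89.75°
|D| = √(4979904² + 1481816²) ≈ 5.1957e+06, ∠D ≈ 163.43°
|G| = 2.252e+05 / 5.1957e+06 ≈ 0.043344

0.0433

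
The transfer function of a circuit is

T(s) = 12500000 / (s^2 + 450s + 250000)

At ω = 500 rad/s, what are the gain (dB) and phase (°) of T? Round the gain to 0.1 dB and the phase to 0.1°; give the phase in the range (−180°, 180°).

At s = jω = j500:
quadratic: (j500)² + 450·j500 + 250000 = 0 + j225000 → |·| ≈ 2.25e+05, ∠ ≈ 90.00°
|T| = 12500000 / 2.25e+05 ≈ 55.556
Gain = 20 log₁₀(55.556) ≈ 34.89 dB
∠T = 0.00° − 90.00° = -90.00°

34.9 dB, -90.0°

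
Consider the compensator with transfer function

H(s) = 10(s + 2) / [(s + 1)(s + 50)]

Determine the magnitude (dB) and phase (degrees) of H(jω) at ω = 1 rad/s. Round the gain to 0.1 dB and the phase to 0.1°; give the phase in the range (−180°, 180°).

At s = jω = j1:
zero (s+2): 2 + j1 → |·| = √(2²+1²) = √5 ≈ 2.2361, ∠ = arctan(1/2) ≈ 26.57°
pole (s+1): 1 + j1 → |·| = √(1²+1²) = √2 ≈ 1.4142, ∠ = arctan(1/1) ≈ 45.00°
pole (s+50): 50 + j1 → |·| = √(50²+1²) = √2501 ≈ 50.01, ∠ = arctan(1/50) ≈ 1.15°
|H| = 10 · 2.2361 / 70.724 ≈ 0.31617
Gain = 20 log₁₀(0.31617) ≈ -10.00 dB
∠H = 26.57° − 46.15° = -19.58°

-10.0 dB, -19.6°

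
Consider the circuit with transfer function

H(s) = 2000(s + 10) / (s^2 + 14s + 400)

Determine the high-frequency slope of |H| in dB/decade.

Each pole contributes −20 dB/decade at high frequency; each zero contributes +20 dB/decade.
Net: 1 zero(s) − 2 pole(s) → -20 dB/decade.

-20 dB/decade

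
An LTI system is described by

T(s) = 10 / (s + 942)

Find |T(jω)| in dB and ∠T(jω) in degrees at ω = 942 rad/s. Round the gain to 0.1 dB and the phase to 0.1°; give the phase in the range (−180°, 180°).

Substitute s = j942:
Numerator: 10 = 10 + j0
Denominator: (j942) + 942 = 942 + j942
|N| = √(10² + 0²) ≈ 10, ∠N ≈ 0.00°
|D| = √(942² + 942²) ≈ 1332.2, ∠D ≈ 45.00°
|T| = 10 / 1332.2 ≈ 0.0075064
Gain = 20 log₁₀(0.0075064) ≈ -42.49 dB
∠T = 0.00° − 45.00° = -45.00°

-42.5 dB, -45.0°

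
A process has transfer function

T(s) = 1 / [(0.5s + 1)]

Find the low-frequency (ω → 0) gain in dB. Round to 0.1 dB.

0.0 dB

T(0) = 1 · 1 / 1 = 1
20 log₁₀(1) ≈ 0.00 dB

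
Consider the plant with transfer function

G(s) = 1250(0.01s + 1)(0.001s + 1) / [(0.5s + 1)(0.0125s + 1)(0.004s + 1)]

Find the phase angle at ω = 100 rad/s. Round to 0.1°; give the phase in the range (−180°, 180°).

At ω = 100 rad/s:
zero (1 + j100·0.01) = 1 + j1 → |·| ≈ 1.4142, ∠ ≈ 45.00°
zero (1 + j100·0.001) = 1 + j0.1 → |·| ≈ 1.005, ∠ ≈ 5.71°
pole (1 + j100·0.5) = 1 + j50 → |·| ≈ 50.01, ∠ ≈ 88.85°
pole (1 + j100·0.0125) = 1 + j1.25 → |·| ≈ 1.6008, ∠ ≈ 51.34°
pole (1 + j100·0.004) = 1 + j0.4 → |·| ≈ 1.077, ∠ ≈ 21.80°
∠G = (45.00° + 5.71°) − (88.85° + 51.34° + 21.80°) = -111.28°

-111.3°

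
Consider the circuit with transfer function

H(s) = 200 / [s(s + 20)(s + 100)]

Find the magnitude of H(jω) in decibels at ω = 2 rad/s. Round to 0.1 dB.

At s = jω = j2:
pole (s+20): 20 + j2 → |·| = √(20²+2²) = √404 ≈ 20.1, ∠ = arctan(2/20) ≈ 5.71°
pole (s+100): 100 + j2 → |·| = √(100²+2²) = √10004 ≈ 100.02, ∠ = arctan(2/100) ≈ 1.15°
pole at origin: |s| = 2, ∠ = 90.00° (in denominator)
|H| = 200 / 4020.8 ≈ 0.049741
Gain = 20 log₁₀(0.049741) ≈ -26.07 dB

-26.1 dB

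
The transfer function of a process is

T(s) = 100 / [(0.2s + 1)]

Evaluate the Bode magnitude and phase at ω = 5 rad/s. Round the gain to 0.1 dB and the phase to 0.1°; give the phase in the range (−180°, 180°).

37.0 dB, -45.0°

At ω = 5 rad/s:
pole (1 + j5·0.2) = 1 + j1 → |·| ≈ 1.4142, ∠ ≈ 45.00°
|T| = 100 · 1 / (1.4142) ≈ 70.711
Gain = 20 log₁₀(70.711) ≈ 36.99 dB
∠T = (0°) − (45.00°) = -45.00°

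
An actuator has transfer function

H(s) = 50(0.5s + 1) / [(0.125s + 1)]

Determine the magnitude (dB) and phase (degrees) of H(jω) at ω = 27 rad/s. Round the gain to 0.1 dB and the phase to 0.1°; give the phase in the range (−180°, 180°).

At ω = 27 rad/s:
zero (1 + j27·0.5) = 1 + j13.5 → |·| ≈ 13.537, ∠ ≈ 85.76°
pole (1 + j27·0.125) = 1 + j3.375 → |·| ≈ 3.52, ∠ ≈ 73.50°
|H| = 50 · 13.537 / (3.52) ≈ 192.29
Gain = 20 log₁₀(192.29) ≈ 45.68 dB
∠H = (85.76°) − (73.50°) = 12.26°

45.7 dB, 12.3°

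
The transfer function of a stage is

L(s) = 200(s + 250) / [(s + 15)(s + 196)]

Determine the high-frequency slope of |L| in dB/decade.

-20 dB/decade

Each pole contributes −20 dB/decade at high frequency; each zero contributes +20 dB/decade.
Net: 1 zero(s) − 2 pole(s) → -20 dB/decade.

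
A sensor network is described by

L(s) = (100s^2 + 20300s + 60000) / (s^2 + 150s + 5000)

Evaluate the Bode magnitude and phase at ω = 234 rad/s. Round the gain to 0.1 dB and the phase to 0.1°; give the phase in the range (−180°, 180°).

Substitute s = j234:
Numerator: 100(j234)^2 + 20300(j234) + 60000 = -5415600 + j4750200
Denominator: (j234)^2 + 150(j234) + 5000 = -49756 + j35100
|N| = √(5415600² + 4750200²) ≈ 7.2037e+06, ∠N ≈ 138.74°
|D| = √(49756² + 35100²) ≈ 60891, ∠D ≈ 144.80°
|L| = 7.2037e+06 / 60891 ≈ 118.3
Gain = 20 log₁₀(118.3) ≈ 41.46 dB
∠L = 138.74° − 144.80° = -6.06°

41.5 dB, -6.1°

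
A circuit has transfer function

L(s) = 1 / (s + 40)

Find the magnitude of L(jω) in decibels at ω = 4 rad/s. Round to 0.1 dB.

-32.1 dB

At s = jω = j4:
pole (s+40): 40 + j4 → |·| = √(40²+4²) = √1616 ≈ 40.2, ∠ = arctan(4/40) ≈ 5.71°
|L| = 1 / 40.2 ≈ 0.024876
Gain = 20 log₁₀(0.024876) ≈ -32.08 dB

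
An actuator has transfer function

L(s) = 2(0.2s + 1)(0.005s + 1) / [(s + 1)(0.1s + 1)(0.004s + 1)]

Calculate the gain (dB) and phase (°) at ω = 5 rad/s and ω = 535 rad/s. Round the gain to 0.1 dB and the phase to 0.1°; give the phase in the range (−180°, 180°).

ω = 5: -6.1 dB, -60.0°; ω = 535: -40.9 dB, -84.8°

At ω = 5 rad/s:
zero (1 + j5·0.2) = 1 + j1 → |·| ≈ 1.4142, ∠ ≈ 45.00°
zero (1 + j5·0.005) = 1 + j0.025 → |·| ≈ 1.0003, ∠ ≈ 1.43°
pole (1 + j5·1) = 1 + j5 → |·| ≈ 5.099, ∠ ≈ 78.69°
pole (1 + j5·0.1) = 1 + j0.5 → |·| ≈ 1.118, ∠ ≈ 26.57°
pole (1 + j5·0.004) = 1 + j0.02 → |·| ≈ 1.0002, ∠ ≈ 1.15°
|L| = 2 · 1.4142 · 1.0003 / (5.099 · 1.118 · 1.0002) ≈ 0.4962
Gain = 20 log₁₀(0.4962) ≈ -6.09 dB
∠L = (45.00° + 1.43°) − (78.69° + 26.57° + 1.15°) = -59.98°

At ω = 535 rad/s:
zero (1 + j535·0.2) = 1 + j107 → |·| ≈ 107, ∠ ≈ 89.46°
zero (1 + j535·0.005) = 1 + j2.675 → |·| ≈ 2.8558, ∠ ≈ 69.50°
pole (1 + j535·1) = 1 + j535 → |·| ≈ 535, ∠ ≈ 89.89°
pole (1 + j535·0.1) = 1 + j53.5 → |·| ≈ 53.509, ∠ ≈ 88.93°
pole (1 + j535·0.004) = 1 + j2.14 → |·| ≈ 2.3621, ∠ ≈ 64.95°
|L| = 2 · 107 · 2.8558 / (535 · 53.509 · 2.3621) ≈ 0.0090378
Gain = 20 log₁₀(0.0090378) ≈ -40.88 dB
∠L = (89.46° + 69.50°) − (89.89° + 88.93° + 64.95°) = -84.81°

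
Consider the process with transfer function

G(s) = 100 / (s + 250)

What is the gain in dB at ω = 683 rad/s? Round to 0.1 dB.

-17.2 dB

At s = jω = j683:
pole (s+250): 250 + j683 → |·| = √(250²+683²) = √528989 ≈ 727.32, ∠ = arctan(683/250) ≈ 69.90°
|G| = 100 / 727.32 ≈ 0.13749
Gain = 20 log₁₀(0.13749) ≈ -17.23 dB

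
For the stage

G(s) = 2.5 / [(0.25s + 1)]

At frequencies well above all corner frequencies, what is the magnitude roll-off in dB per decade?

Each pole contributes −20 dB/decade at high frequency; each zero contributes +20 dB/decade.
Net: 0 zero(s) − 1 pole(s) → -20 dB/decade.

-20 dB/decade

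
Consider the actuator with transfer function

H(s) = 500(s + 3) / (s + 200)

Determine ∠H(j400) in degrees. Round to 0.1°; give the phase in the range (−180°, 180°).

At s = jω = j400:
zero (s+3): 3 + j400 → |·| = √(3²+400²) = √160009 ≈ 400.01, ∠ = arctan(400/3) ≈ 89.57°
pole (s+200): 200 + j400 → |·| = √(200²+400²) = √200000 ≈ 447.21, ∠ = arctan(400/200) ≈ 63.43°
∠H = 89.57° − 63.43° = 26.14°

26.1°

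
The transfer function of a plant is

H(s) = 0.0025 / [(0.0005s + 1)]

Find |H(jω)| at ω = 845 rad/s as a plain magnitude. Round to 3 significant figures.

0.00230

At ω = 845 rad/s:
pole (1 + j845·0.0005) = 1 + j0.4225 → |·| ≈ 1.0856, ∠ ≈ 22.90°
|H| = 0.0025 · 1 / (1.0856) ≈ 0.0023029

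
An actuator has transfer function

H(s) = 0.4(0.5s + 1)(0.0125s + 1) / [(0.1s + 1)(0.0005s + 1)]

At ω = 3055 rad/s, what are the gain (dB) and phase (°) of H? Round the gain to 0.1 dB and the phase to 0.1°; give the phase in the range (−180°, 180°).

At ω = 3055 rad/s:
zero (1 + j3055·0.5) = 1 + j1527.5 → |·| ≈ 1527.5, ∠ ≈ 89.96°
zero (1 + j3055·0.0125) = 1 + j38.1875 → |·| ≈ 38.201, ∠ ≈ 88.50°
pole (1 + j3055·0.1) = 1 + j305.5 → |·| ≈ 305.5, ∠ ≈ 89.81°
pole (1 + j3055·0.0005) = 1 + j1.5275 → |·| ≈ 1.8257, ∠ ≈ 56.79°
|H| = 0.4 · 1527.5 · 38.201 / (305.5 · 1.8257) ≈ 41.848
Gain = 20 log₁₀(41.848) ≈ 32.43 dB
∠H = (89.96° + 88.50°) − (89.81° + 56.79°) = 31.86°

32.4 dB, 31.9°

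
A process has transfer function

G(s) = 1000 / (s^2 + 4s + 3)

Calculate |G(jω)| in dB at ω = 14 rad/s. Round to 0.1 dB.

Substitute s = j14:
Numerator: 1000 = 1000 + j0
Denominator: (j14)^2 + 4(j14) + 3 = -193 + j56
|N| = √(1000² + 0²) ≈ 1000, ∠N ≈ 0.00°
|D| = √(193² + 56²) ≈ 200.96, ∠D ≈ 163.82°
|G| = 1000 / 200.96 ≈ 4.9761
Gain = 20 log₁₀(4.9761) ≈ 13.94 dB

13.9 dB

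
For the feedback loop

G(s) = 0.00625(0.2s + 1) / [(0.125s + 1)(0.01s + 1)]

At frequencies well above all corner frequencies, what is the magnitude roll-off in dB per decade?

Each pole contributes −20 dB/decade at high frequency; each zero contributes +20 dB/decade.
Net: 1 zero(s) − 2 pole(s) → -20 dB/decade.

-20 dB/decade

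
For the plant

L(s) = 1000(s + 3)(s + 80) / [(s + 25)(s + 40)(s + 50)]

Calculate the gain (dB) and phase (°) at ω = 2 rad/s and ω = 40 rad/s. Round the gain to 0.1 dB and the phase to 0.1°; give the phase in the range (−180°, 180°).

At s = jω = j2:
zero (s+3): 3 + j2 → |·| = √(3²+2²) = √13 ≈ 3.6056, ∠ = arctan(2/3) ≈ 33.69°
zero (s+80): 80 + j2 → |·| = √(80²+2²) = √6404 ≈ 80.025, ∠ = arctan(2/80) ≈ 1.43°
pole (s+25): 25 + j2 → |·| = √(25²+2²) = √629 ≈ 25.08, ∠ = arctan(2/25) ≈ 4.57°
pole (s+40): 40 + j2 → |·| = √(40²+2²) = √1604 ≈ 40.05, ∠ = arctan(2/40) ≈ 2.86°
pole (s+50): 50 + j2 → |·| = √(50²+2²) = √2504 ≈ 50.04, ∠ = arctan(2/50) ≈ 2.29°
|L| = 1000 · 288.54 / 50263 ≈ 5.7406
Gain = 20 log₁₀(5.7406) ≈ 15.18 dB
∠L = 35.12° − 9.72° = 25.40°

At s = jω = j40:
zero (s+3): 3 + j40 → |·| = √(3²+40²) = √1609 ≈ 40.112, ∠ = arctan(40/3) ≈ 85.71°
zero (s+80): 80 + j40 → |·| = √(80²+40²) = √8000 ≈ 89.443, ∠ = arctan(40/80) ≈ 26.57°
pole (s+25): 25 + j40 → |·| = √(25²+40²) = √2225 ≈ 47.17, ∠ = arctan(40/25) ≈ 57.99°
pole (s+40): 40 + j40 → |·| = √(40²+40²) = √3200 ≈ 56.569, ∠ = arctan(40/40) ≈ 45.00°
pole (s+50): 50 + j40 → |·| = √(50²+40²) = √4100 ≈ 64.031, ∠ = arctan(40/50) ≈ 38.66°
|L| = 1000 · 3587.7 / 1.7086e+05 ≈ 20.998
Gain = 20 log₁₀(20.998) ≈ 26.44 dB
∠L = 112.28° − 141.65° = -29.37°

ω = 2: 15.2 dB, 25.4°; ω = 40: 26.4 dB, -29.4°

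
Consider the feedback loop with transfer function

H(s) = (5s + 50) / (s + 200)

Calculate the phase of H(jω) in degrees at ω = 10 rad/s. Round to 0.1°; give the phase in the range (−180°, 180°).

42.1°

Substitute s = j10:
Numerator: 5(j10) + 50 = 50 + j50
Denominator: (j10) + 200 = 200 + j10
|N| = √(50² + 50²) ≈ 70.711, ∠N ≈ 45.00°
|D| = √(200² + 10²) ≈ 200.25, ∠D ≈ 2.86°
∠H = 45.00° − 2.86° = 42.14°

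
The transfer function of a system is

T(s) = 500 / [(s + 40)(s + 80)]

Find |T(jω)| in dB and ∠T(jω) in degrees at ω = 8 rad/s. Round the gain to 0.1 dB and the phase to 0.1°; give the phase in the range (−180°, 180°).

-16.3 dB, -17.0°

At s = jω = j8:
pole (s+40): 40 + j8 → |·| = √(40²+8²) = √1664 ≈ 40.792, ∠ = arctan(8/40) ≈ 11.31°
pole (s+80): 80 + j8 → |·| = √(80²+8²) = √6464 ≈ 80.399, ∠ = arctan(8/80) ≈ 5.71°
|T| = 500 / 3279.6 ≈ 0.15246
Gain = 20 log₁₀(0.15246) ≈ -16.34 dB
∠T = 0.00° − 17.02° = -17.02°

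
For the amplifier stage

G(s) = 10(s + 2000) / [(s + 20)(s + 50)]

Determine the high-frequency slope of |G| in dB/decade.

Each pole contributes −20 dB/decade at high frequency; each zero contributes +20 dB/decade.
Net: 1 zero(s) − 2 pole(s) → -20 dB/decade.

-20 dB/decade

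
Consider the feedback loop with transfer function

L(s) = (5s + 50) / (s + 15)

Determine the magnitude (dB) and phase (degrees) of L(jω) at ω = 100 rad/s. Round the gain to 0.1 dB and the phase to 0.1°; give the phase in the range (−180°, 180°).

Substitute s = j100:
Numerator: 5(j100) + 50 = 50 + j500
Denominator: (j100) + 15 = 15 + j100
|N| = √(50² + 500²) ≈ 502.49, ∠N ≈ 84.29°
|D| = √(15² + 100²) ≈ 101.12, ∠D ≈ 81.47°
|L| = 502.49 / 101.12 ≈ 4.9692
Gain = 20 log₁₀(4.9692) ≈ 13.93 dB
∠L = 84.29° − 81.47° = 2.82°

13.9 dB, 2.8°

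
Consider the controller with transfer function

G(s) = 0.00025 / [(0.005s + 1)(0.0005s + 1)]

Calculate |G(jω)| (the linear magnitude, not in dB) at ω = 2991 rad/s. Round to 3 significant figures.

At ω = 2991 rad/s:
pole (1 + j2991·0.005) = 1 + j14.955 → |·| ≈ 14.988, ∠ ≈ 86.17°
pole (1 + j2991·0.0005) = 1 + j1.4955 → |·| ≈ 1.799, ∠ ≈ 56.23°
|G| = 0.00025 · 1 / (14.988 · 1.799) ≈ 9.2718e-06

9.27e-06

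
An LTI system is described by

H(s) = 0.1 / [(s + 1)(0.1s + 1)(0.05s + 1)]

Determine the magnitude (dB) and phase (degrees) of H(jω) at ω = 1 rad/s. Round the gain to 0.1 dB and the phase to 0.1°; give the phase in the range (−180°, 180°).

-23.1 dB, -53.6°

At ω = 1 rad/s:
pole (1 + j1·1) = 1 + j1 → |·| ≈ 1.4142, ∠ ≈ 45.00°
pole (1 + j1·0.1) = 1 + j0.1 → |·| ≈ 1.005, ∠ ≈ 5.71°
pole (1 + j1·0.05) = 1 + j0.05 → |·| ≈ 1.0012, ∠ ≈ 2.86°
|H| = 0.1 · 1 / (1.4142 · 1.005 · 1.0012) ≈ 0.070275
Gain = 20 log₁₀(0.070275) ≈ -23.06 dB
∠H = (0°) − (45.00° + 5.71° + 2.86°) = -53.57°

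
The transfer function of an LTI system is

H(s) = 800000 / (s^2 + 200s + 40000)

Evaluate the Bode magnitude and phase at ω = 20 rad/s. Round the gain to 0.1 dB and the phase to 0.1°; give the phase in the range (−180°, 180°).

At s = jω = j20:
quadratic: (j20)² + 200·j20 + 40000 = 39600 + j4000 → |·| ≈ 39802, ∠ ≈ 5.77°
|H| = 800000 / 39802 ≈ 20.099
Gain = 20 log₁₀(20.099) ≈ 26.06 dB
∠H = 0.00° − 5.77° = -5.77°

26.1 dB, -5.8°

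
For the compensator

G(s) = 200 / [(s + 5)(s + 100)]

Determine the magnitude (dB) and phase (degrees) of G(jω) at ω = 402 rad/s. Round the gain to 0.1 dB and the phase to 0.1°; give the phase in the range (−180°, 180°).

-58.4 dB, -165.3°

At s = jω = j402:
pole (s+5): 5 + j402 → |·| = √(5²+402²) = √161629 ≈ 402.03, ∠ = arctan(402/5) ≈ 89.29°
pole (s+100): 100 + j402 → |·| = √(100²+402²) = √171604 ≈ 414.25, ∠ = arctan(402/100) ≈ 76.03°
|G| = 200 / 1.6654e+05 ≈ 0.0012009
Gain = 20 log₁₀(0.0012009) ≈ -58.41 dB
∠G = 0.00° − 165.32° = -165.32°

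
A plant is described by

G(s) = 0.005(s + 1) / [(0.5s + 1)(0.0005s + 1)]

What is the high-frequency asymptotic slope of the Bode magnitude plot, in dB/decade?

-20 dB/decade

Each pole contributes −20 dB/decade at high frequency; each zero contributes +20 dB/decade.
Net: 1 zero(s) − 2 pole(s) → -20 dB/decade.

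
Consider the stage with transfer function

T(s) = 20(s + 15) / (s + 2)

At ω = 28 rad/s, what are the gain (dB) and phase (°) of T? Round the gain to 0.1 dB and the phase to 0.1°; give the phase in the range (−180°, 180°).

At s = jω = j28:
zero (s+15): 15 + j28 → |·| = √(15²+28²) = √1009 ≈ 31.765, ∠ = arctan(28/15) ≈ 61.82°
pole (s+2): 2 + j28 → |·| = √(2²+28²) = √788 ≈ 28.071, ∠ = arctan(28/2) ≈ 85.91°
|T| = 20 · 31.765 / 28.071 ≈ 22.632
Gain = 20 log₁₀(22.632) ≈ 27.09 dB
∠T = 61.82° − 85.91° = -24.09°

27.1 dB, -24.1°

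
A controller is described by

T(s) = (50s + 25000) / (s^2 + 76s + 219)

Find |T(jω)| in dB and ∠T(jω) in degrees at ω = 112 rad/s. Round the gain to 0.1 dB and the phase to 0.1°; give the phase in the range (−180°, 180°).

4.7 dB, -132.7°

Substitute s = j112:
Numerator: 50(j112) + 25000 = 25000 + j5600
Denominator: (j112)^2 + 76(j112) + 219 = -12325 + j8512
|N| = √(25000² + 5600²) ≈ 25620, ∠N ≈ 12.63°
|D| = √(12325² + 8512²) ≈ 14979, ∠D ≈ 145.37°
|T| = 25620 / 14979 ≈ 1.7104
Gain = 20 log₁₀(1.7104) ≈ 4.66 dB
∠T = 12.63° − 145.37° = -132.74°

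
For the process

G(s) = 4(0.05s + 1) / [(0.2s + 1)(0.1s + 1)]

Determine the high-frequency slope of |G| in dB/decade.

-20 dB/decade

Each pole contributes −20 dB/decade at high frequency; each zero contributes +20 dB/decade.
Net: 1 zero(s) − 2 pole(s) → -20 dB/decade.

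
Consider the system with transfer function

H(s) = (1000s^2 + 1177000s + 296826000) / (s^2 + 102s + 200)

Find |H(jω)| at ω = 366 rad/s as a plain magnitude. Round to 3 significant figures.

3.32e+03

Substitute s = j366:
Numerator: 1000(j366)^2 + 1177000(j366) + 296826000 = 162870000 + j430782000
Denominator: (j366)^2 + 102(j366) + 200 = -133756 + j37332
|N| = √(162870000² + 430782000²) ≈ 4.6054e+08, ∠N ≈ 69.29°
|D| = √(133756² + 37332²) ≈ 1.3887e+05, ∠D ≈ 164.41°
|H| = 4.6054e+08 / 1.3887e+05 ≈ 3316.3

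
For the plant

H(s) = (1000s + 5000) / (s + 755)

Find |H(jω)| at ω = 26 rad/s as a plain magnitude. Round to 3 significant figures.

Substitute s = j26:
Numerator: 1000(j26) + 5000 = 5000 + j26000
Denominator: (j26) + 755 = 755 + j26
|N| = √(5000² + 26000²) ≈ 26476, ∠N ≈ 79.11°
|D| = √(755² + 26²) ≈ 755.45, ∠D ≈ 1.97°
|H| = 26476 / 755.45 ≈ 35.047

35.0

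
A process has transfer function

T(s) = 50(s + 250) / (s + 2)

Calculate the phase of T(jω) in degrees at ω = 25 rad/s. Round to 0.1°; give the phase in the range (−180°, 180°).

At s = jω = j25:
zero (s+250): 250 + j25 → |·| = √(250²+25²) = √63125 ≈ 251.25, ∠ = arctan(25/250) ≈ 5.71°
pole (s+2): 2 + j25 → |·| = √(2²+25²) = √629 ≈ 25.08, ∠ = arctan(25/2) ≈ 85.43°
∠T = 5.71° − 85.43° = -79.72°

-79.7°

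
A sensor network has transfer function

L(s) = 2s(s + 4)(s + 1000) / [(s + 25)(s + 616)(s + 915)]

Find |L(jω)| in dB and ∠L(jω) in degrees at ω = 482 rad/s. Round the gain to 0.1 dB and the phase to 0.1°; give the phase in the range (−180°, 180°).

2.4 dB, 52.4°

At s = jω = j482:
zero (s+4): 4 + j482 → |·| = √(4²+482²) = √232340 ≈ 482.02, ∠ = arctan(482/4) ≈ 89.52°
zero (s+1000): 1000 + j482 → |·| = √(1000²+482²) = √1232324 ≈ 1110.1, ∠ = arctan(482/1000) ≈ 25.73°
zero at origin: s = j482 → |·| = 482, ∠ = 90.00°
pole (s+25): 25 + j482 → |·| = √(25²+482²) = √232949 ≈ 482.65, ∠ = arctan(482/25) ≈ 87.03°
pole (s+616): 616 + j482 → |·| = √(616²+482²) = √611780 ≈ 782.16, ∠ = arctan(482/616) ≈ 38.04°
pole (s+915): 915 + j482 → |·| = √(915²+482²) = √1069549 ≈ 1034.2, ∠ = arctan(482/915) ≈ 27.78°
|L| = 2 · 2.5791e+08 / 3.9042e+08 ≈ 1.3212
Gain = 20 log₁₀(1.3212) ≈ 2.42 dB
∠L = 205.25° − 152.85° = 52.40°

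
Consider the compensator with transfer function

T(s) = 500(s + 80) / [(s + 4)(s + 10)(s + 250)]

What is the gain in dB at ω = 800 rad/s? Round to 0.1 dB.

-62.5 dB

At s = jω = j800:
zero (s+80): 80 + j800 → |·| = √(80²+800²) = √646400 ≈ 803.99, ∠ = arctan(800/80) ≈ 84.29°
pole (s+4): 4 + j800 → |·| = √(4²+800²) = √640016 ≈ 800.01, ∠ = arctan(800/4) ≈ 89.71°
pole (s+10): 10 + j800 → |·| = √(10²+800²) = √640100 ≈ 800.06, ∠ = arctan(800/10) ≈ 89.28°
pole (s+250): 250 + j800 → |·| = √(250²+800²) = √702500 ≈ 838.15, ∠ = arctan(800/250) ≈ 72.65°
|T| = 500 · 803.99 / 5.3646e+08 ≈ 0.00074935
Gain = 20 log₁₀(0.00074935) ≈ -62.51 dB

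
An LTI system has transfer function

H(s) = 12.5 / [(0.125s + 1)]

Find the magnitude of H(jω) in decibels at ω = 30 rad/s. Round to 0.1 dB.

At ω = 30 rad/s:
pole (1 + j30·0.125) = 1 + j3.75 → |·| ≈ 3.881, ∠ ≈ 75.07°
|H| = 12.5 · 1 / (3.881) ≈ 3.2208
Gain = 20 log₁₀(3.2208) ≈ 10.16 dB

10.2 dB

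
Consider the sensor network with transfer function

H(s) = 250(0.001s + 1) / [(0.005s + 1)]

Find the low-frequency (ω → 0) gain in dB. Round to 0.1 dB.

H(0) = 250 · 1 / 1 = 250
20 log₁₀(250) ≈ 47.96 dB

48.0 dB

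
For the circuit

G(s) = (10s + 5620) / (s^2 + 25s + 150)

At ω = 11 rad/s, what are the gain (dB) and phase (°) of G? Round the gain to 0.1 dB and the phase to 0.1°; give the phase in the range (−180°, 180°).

Substitute s = j11:
Numerator: 10(j11) + 5620 = 5620 + j110
Denominator: (j11)^2 + 25(j11) + 150 = 29 + j275
|N| = √(5620² + 110²) ≈ 5621.1, ∠N ≈ 1.12°
|D| = √(29² + 275²) ≈ 276.52, ∠D ≈ 83.98°
|G| = 5621.1 / 276.52 ≈ 20.328
Gain = 20 log₁₀(20.328) ≈ 26.16 dB
∠G = 1.12° − 83.98° = -82.86°

26.2 dB, -82.9°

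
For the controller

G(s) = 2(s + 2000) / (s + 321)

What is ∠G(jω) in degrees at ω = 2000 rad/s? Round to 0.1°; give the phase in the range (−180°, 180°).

-35.9°

At s = jω = j2000:
zero (s+2000): 2000 + j2000 → |·| = √(2000²+2000²) = √8000000 ≈ 2828.4, ∠ = arctan(2000/2000) ≈ 45.00°
pole (s+321): 321 + j2000 → |·| = √(321²+2000²) = √4103041 ≈ 2025.6, ∠ = arctan(2000/321) ≈ 80.88°
∠G = 45.00° − 80.88° = -35.88°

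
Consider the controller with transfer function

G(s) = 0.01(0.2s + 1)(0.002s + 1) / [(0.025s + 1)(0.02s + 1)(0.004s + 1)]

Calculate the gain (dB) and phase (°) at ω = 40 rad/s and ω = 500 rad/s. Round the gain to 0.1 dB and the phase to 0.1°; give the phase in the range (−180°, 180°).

At ω = 40 rad/s:
zero (1 + j40·0.2) = 1 + j8 → |·| ≈ 8.0623, ∠ ≈ 82.87°
zero (1 + j40·0.002) = 1 + j0.08 → |·| ≈ 1.0032, ∠ ≈ 4.57°
pole (1 + j40·0.025) = 1 + j1 → |·| ≈ 1.4142, ∠ ≈ 45.00°
pole (1 + j40·0.02) = 1 + j0.8 → |·| ≈ 1.2806, ∠ ≈ 38.66°
pole (1 + j40·0.004) = 1 + j0.16 → |·| ≈ 1.0127, ∠ ≈ 9.09°
|G| = 0.01 · 8.0623 · 1.0032 / (1.4142 · 1.2806 · 1.0127) ≈ 0.0441
Gain = 20 log₁₀(0.0441) ≈ -27.11 dB
∠G = (82.87° + 4.57°) − (45.00° + 38.66° + 9.09°) = -5.31°

At ω = 500 rad/s:
zero (1 + j500·0.2) = 1 + j100 → |·| ≈ 100, ∠ ≈ 89.43°
zero (1 + j500·0.002) = 1 + j1 → |·| ≈ 1.4142, ∠ ≈ 45.00°
pole (1 + j500·0.025) = 1 + j12.5 → |·| ≈ 12.54, ∠ ≈ 85.43°
pole (1 + j500·0.02) = 1 + j10 → |·| ≈ 10.05, ∠ ≈ 84.29°
pole (1 + j500·0.004) = 1 + j2 → |·| ≈ 2.2361, ∠ ≈ 63.43°
|G| = 0.01 · 100 · 1.4142 / (12.54 · 10.05 · 2.2361) ≈ 0.0050183
Gain = 20 log₁₀(0.0050183) ≈ -45.99 dB
∠G = (89.43° + 45.00°) − (85.43° + 84.29° + 63.43°) = -98.72°

ω = 40: -27.1 dB, -5.3°; ω = 500: -46.0 dB, -98.7°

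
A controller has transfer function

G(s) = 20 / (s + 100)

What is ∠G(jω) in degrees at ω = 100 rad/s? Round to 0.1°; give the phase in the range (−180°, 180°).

-45.0°

Substitute s = j100:
Numerator: 20 = 20 + j0
Denominator: (j100) + 100 = 100 + j100
|N| = √(20² + 0²) ≈ 20, ∠N ≈ 0.00°
|D| = √(100² + 100²) ≈ 141.42, ∠D ≈ 45.00°
∠G = 0.00° − 45.00° = -45.00°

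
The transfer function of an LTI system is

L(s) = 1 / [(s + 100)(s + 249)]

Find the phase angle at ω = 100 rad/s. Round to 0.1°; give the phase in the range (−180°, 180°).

At s = jω = j100:
pole (s+100): 100 + j100 → |·| = √(100²+100²) = √20000 ≈ 141.42, ∠ = arctan(100/100) ≈ 45.00°
pole (s+249): 249 + j100 → |·| = √(249²+100²) = √72001 ≈ 268.33, ∠ = arctan(100/249) ≈ 21.88°
∠L = 0.00° − 66.88° = -66.88°

-66.9°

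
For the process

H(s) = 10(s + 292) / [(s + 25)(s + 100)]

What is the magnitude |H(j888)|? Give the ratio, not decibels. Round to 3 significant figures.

0.0118

At s = jω = j888:
zero (s+292): 292 + j888 → |·| = √(292²+888²) = √873808 ≈ 934.78, ∠ = arctan(888/292) ≈ 71.80°
pole (s+25): 25 + j888 → |·| = √(25²+888²) = √789169 ≈ 888.35, ∠ = arctan(888/25) ≈ 88.39°
pole (s+100): 100 + j888 → |·| = √(100²+888²) = √798544 ≈ 893.61, ∠ = arctan(888/100) ≈ 83.57°
|H| = 10 · 934.78 / 7.9384e+05 ≈ 0.011775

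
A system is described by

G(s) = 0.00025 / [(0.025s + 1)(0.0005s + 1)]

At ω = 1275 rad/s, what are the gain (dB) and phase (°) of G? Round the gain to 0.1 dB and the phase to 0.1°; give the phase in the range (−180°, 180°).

-103.6 dB, -120.7°

At ω = 1275 rad/s:
pole (1 + j1275·0.025) = 1 + j31.875 → |·| ≈ 31.891, ∠ ≈ 88.20°
pole (1 + j1275·0.0005) = 1 + j0.6375 → |·| ≈ 1.1859, ∠ ≈ 32.52°
|G| = 0.00025 · 1 / (31.891 · 1.1859) ≈ 6.6103e-06
Gain = 20 log₁₀(6.6103e-06) ≈ -103.60 dB
∠G = (0°) − (88.20° + 32.52°) = -120.72°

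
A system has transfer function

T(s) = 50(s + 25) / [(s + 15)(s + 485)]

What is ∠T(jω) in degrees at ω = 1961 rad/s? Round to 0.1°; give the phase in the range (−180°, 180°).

At s = jω = j1961:
zero (s+25): 25 + j1961 → |·| = √(25²+1961²) = √3846146 ≈ 1961.2, ∠ = arctan(1961/25) ≈ 89.27°
pole (s+15): 15 + j1961 → |·| = √(15²+1961²) = √3845746 ≈ 1961.1, ∠ = arctan(1961/15) ≈ 89.56°
pole (s+485): 485 + j1961 → |·| = √(485²+1961²) = √4080746 ≈ 2020.1, ∠ = arctan(1961/485) ≈ 76.11°
∠T = 89.27° − 165.67° = -76.40°

-76.4°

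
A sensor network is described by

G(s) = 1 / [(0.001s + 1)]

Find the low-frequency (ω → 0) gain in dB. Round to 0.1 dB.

G(0) = 1 · 1 / 1 = 1
20 log₁₀(1) ≈ 0.00 dB

0.0 dB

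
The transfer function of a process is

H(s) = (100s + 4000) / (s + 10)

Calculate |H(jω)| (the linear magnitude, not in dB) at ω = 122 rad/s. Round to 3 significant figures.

Substitute s = j122:
Numerator: 100(j122) + 4000 = 4000 + j12200
Denominator: (j122) + 10 = 10 + j122
|N| = √(4000² + 12200²) ≈ 12839, ∠N ≈ 71.85°
|D| = √(10² + 122²) ≈ 122.41, ∠D ≈ 85.31°
|H| = 12839 / 122.41 ≈ 104.89

105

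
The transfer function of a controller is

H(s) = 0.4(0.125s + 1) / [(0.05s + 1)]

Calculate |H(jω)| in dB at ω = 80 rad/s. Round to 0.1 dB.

-0.2 dB

At ω = 80 rad/s:
zero (1 + j80·0.125) = 1 + j10 → |·| ≈ 10.05, ∠ ≈ 84.29°
pole (1 + j80·0.05) = 1 + j4 → |·| ≈ 4.1231, ∠ ≈ 75.96°
|H| = 0.4 · 10.05 / (4.1231) ≈ 0.97499
Gain = 20 log₁₀(0.97499) ≈ -0.22 dB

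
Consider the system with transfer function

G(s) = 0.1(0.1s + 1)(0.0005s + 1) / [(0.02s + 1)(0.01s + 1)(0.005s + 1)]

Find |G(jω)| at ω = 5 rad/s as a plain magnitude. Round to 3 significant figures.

At ω = 5 rad/s:
zero (1 + j5·0.1) = 1 + j0.5 → |·| ≈ 1.118, ∠ ≈ 26.57°
zero (1 + j5·0.0005) = 1 + j0.0025 → |·| ≈ 1, ∠ ≈ 0.14°
pole (1 + j5·0.02) = 1 + j0.1 → |·| ≈ 1.005, ∠ ≈ 5.71°
pole (1 + j5·0.01) = 1 + j0.05 → |·| ≈ 1.0012, ∠ ≈ 2.86°
pole (1 + j5·0.005) = 1 + j0.025 → |·| ≈ 1.0003, ∠ ≈ 1.43°
|G| = 0.1 · 1.118 · 1 / (1.005 · 1.0012 · 1.0003) ≈ 0.11108

0.111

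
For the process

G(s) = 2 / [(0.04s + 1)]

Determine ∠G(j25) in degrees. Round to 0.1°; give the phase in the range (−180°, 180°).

-45.0°

At ω = 25 rad/s:
pole (1 + j25·0.04) = 1 + j1 → |·| ≈ 1.4142, ∠ ≈ 45.00°
∠G = (0°) − (45.00°) = -45.00°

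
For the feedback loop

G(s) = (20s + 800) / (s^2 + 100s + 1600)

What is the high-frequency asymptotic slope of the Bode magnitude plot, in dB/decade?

Each pole contributes −20 dB/decade at high frequency; each zero contributes +20 dB/decade.
Net: 1 zero(s) − 2 pole(s) → -20 dB/decade.

-20 dB/decade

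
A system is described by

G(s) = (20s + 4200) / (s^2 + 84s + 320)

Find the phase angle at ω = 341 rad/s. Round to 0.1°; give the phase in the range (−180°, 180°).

Substitute s = j341:
Numerator: 20(j341) + 4200 = 4200 + j6820
Denominator: (j341)^2 + 84(j341) + 320 = -115961 + j28644
|N| = √(4200² + 6820²) ≈ 8009.5, ∠N ≈ 58.37°
|D| = √(115961² + 28644²) ≈ 1.1945e+05, ∠D ≈ 166.12°
∠G = 58.37° − 166.12° = -107.75°

-107.8°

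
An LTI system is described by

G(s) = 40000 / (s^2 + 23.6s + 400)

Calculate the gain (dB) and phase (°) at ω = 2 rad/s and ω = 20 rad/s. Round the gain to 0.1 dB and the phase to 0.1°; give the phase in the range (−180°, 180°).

ω = 2: 40.0 dB, -6.8°; ω = 20: 38.6 dB, -90.0°

At s = jω = j2:
quadratic: (j2)² + 23.6·j2 + 400 = 396 + j47.2 → |·| ≈ 398.8, ∠ ≈ 6.80°
|G| = 40000 / 398.8 ≈ 100.3
Gain = 20 log₁₀(100.3) ≈ 40.03 dB
∠G = 0.00° − 6.80° = -6.80°

At s = jω = j20:
quadratic: (j20)² + 23.6·j20 + 400 = 0 + j472 → |·| ≈ 472, ∠ ≈ 90.00°
|G| = 40000 / 472 ≈ 84.746
Gain = 20 log₁₀(84.746) ≈ 38.56 dB
∠G = 0.00° − 90.00° = -90.00°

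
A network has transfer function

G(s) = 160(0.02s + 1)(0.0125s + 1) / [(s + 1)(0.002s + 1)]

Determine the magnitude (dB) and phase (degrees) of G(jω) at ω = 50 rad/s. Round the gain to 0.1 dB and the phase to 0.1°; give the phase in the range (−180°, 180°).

14.5 dB, -17.6°

At ω = 50 rad/s:
zero (1 + j50·0.02) = 1 + j1 → |·| ≈ 1.4142, ∠ ≈ 45.00°
zero (1 + j50·0.0125) = 1 + j0.625 → |·| ≈ 1.1792, ∠ ≈ 32.01°
pole (1 + j50·1) = 1 + j50 → |·| ≈ 50.01, ∠ ≈ 88.85°
pole (1 + j50·0.002) = 1 + j0.1 → |·| ≈ 1.005, ∠ ≈ 5.71°
|G| = 160 · 1.4142 · 1.1792 / (50.01 · 1.005) ≈ 5.3088
Gain = 20 log₁₀(5.3088) ≈ 14.50 dB
∠G = (45.00° + 32.01°) − (88.85° + 5.71°) = -17.55°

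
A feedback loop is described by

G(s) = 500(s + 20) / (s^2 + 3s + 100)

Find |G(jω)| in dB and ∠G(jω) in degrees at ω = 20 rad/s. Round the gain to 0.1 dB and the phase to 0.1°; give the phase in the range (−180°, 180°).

33.3 dB, -123.7°

At s = jω = j20:
zero (s+20): 20 + j20 → |·| = √(20²+20²) = √800 ≈ 28.284, ∠ = arctan(20/20) ≈ 45.00°
quadratic: (j20)² + 3·j20 + 100 = -300 + j60 → |·| ≈ 305.94, ∠ ≈ 168.69°
|G| = 500 · 28.284 / 305.94 ≈ 46.225
Gain = 20 log₁₀(46.225) ≈ 33.30 dB
∠G = 45.00° − 168.69° = -123.69°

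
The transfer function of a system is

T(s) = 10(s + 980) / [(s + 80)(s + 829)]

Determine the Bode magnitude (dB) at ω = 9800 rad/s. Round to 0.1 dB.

-59.8 dB

At s = jω = j9800:
zero (s+980): 980 + j9800 → |·| = √(980²+9800²) = √97000400 ≈ 9848.9, ∠ = arctan(9800/980) ≈ 84.29°
pole (s+80): 80 + j9800 → |·| = √(80²+9800²) = √96046400 ≈ 9800.3, ∠ = arctan(9800/80) ≈ 89.53°
pole (s+829): 829 + j9800 → |·| = √(829²+9800²) = √96727241 ≈ 9835, ∠ = arctan(9800/829) ≈ 85.16°
|T| = 10 · 9848.9 / 9.6386e+07 ≈ 0.0010218
Gain = 20 log₁₀(0.0010218) ≈ -59.81 dB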